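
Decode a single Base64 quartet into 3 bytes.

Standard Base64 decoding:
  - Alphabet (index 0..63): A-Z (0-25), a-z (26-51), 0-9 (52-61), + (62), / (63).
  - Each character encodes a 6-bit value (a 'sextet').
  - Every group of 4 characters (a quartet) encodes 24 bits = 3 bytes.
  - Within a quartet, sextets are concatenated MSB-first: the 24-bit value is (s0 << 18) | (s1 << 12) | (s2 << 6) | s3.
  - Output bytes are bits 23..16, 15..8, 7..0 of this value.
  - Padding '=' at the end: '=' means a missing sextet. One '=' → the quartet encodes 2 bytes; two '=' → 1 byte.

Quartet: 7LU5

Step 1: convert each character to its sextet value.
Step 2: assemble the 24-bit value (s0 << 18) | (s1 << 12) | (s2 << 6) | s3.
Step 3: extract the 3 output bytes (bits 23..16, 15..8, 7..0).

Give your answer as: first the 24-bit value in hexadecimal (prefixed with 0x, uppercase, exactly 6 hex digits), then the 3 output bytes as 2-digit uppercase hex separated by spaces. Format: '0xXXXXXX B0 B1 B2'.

Sextets: 7=59, L=11, U=20, 5=57
24-bit: (59<<18) | (11<<12) | (20<<6) | 57
      = 0xEC0000 | 0x00B000 | 0x000500 | 0x000039
      = 0xECB539
Bytes: (v>>16)&0xFF=EC, (v>>8)&0xFF=B5, v&0xFF=39

Answer: 0xECB539 EC B5 39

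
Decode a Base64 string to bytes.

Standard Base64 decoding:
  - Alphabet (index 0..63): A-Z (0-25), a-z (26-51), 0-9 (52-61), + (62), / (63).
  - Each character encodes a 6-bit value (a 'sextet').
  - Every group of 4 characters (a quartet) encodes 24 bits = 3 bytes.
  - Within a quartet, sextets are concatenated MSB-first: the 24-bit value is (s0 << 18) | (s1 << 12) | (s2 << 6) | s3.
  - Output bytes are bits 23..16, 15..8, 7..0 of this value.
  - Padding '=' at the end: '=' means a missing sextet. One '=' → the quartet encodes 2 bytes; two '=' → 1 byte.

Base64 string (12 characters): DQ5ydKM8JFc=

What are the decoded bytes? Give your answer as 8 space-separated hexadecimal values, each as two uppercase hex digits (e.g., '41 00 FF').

After char 0 ('D'=3): chars_in_quartet=1 acc=0x3 bytes_emitted=0
After char 1 ('Q'=16): chars_in_quartet=2 acc=0xD0 bytes_emitted=0
After char 2 ('5'=57): chars_in_quartet=3 acc=0x3439 bytes_emitted=0
After char 3 ('y'=50): chars_in_quartet=4 acc=0xD0E72 -> emit 0D 0E 72, reset; bytes_emitted=3
After char 4 ('d'=29): chars_in_quartet=1 acc=0x1D bytes_emitted=3
After char 5 ('K'=10): chars_in_quartet=2 acc=0x74A bytes_emitted=3
After char 6 ('M'=12): chars_in_quartet=3 acc=0x1D28C bytes_emitted=3
After char 7 ('8'=60): chars_in_quartet=4 acc=0x74A33C -> emit 74 A3 3C, reset; bytes_emitted=6
After char 8 ('J'=9): chars_in_quartet=1 acc=0x9 bytes_emitted=6
After char 9 ('F'=5): chars_in_quartet=2 acc=0x245 bytes_emitted=6
After char 10 ('c'=28): chars_in_quartet=3 acc=0x915C bytes_emitted=6
Padding '=': partial quartet acc=0x915C -> emit 24 57; bytes_emitted=8

Answer: 0D 0E 72 74 A3 3C 24 57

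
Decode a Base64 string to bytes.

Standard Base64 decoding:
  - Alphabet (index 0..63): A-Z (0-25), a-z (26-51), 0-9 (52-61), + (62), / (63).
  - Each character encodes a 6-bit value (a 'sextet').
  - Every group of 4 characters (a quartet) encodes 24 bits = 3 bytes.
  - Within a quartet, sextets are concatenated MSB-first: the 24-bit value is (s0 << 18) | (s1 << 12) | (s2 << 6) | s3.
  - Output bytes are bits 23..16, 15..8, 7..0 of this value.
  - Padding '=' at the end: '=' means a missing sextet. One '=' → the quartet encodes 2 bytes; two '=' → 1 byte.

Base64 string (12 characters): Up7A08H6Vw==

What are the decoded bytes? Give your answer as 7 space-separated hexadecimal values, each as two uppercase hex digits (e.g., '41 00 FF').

After char 0 ('U'=20): chars_in_quartet=1 acc=0x14 bytes_emitted=0
After char 1 ('p'=41): chars_in_quartet=2 acc=0x529 bytes_emitted=0
After char 2 ('7'=59): chars_in_quartet=3 acc=0x14A7B bytes_emitted=0
After char 3 ('A'=0): chars_in_quartet=4 acc=0x529EC0 -> emit 52 9E C0, reset; bytes_emitted=3
After char 4 ('0'=52): chars_in_quartet=1 acc=0x34 bytes_emitted=3
After char 5 ('8'=60): chars_in_quartet=2 acc=0xD3C bytes_emitted=3
After char 6 ('H'=7): chars_in_quartet=3 acc=0x34F07 bytes_emitted=3
After char 7 ('6'=58): chars_in_quartet=4 acc=0xD3C1FA -> emit D3 C1 FA, reset; bytes_emitted=6
After char 8 ('V'=21): chars_in_quartet=1 acc=0x15 bytes_emitted=6
After char 9 ('w'=48): chars_in_quartet=2 acc=0x570 bytes_emitted=6
Padding '==': partial quartet acc=0x570 -> emit 57; bytes_emitted=7

Answer: 52 9E C0 D3 C1 FA 57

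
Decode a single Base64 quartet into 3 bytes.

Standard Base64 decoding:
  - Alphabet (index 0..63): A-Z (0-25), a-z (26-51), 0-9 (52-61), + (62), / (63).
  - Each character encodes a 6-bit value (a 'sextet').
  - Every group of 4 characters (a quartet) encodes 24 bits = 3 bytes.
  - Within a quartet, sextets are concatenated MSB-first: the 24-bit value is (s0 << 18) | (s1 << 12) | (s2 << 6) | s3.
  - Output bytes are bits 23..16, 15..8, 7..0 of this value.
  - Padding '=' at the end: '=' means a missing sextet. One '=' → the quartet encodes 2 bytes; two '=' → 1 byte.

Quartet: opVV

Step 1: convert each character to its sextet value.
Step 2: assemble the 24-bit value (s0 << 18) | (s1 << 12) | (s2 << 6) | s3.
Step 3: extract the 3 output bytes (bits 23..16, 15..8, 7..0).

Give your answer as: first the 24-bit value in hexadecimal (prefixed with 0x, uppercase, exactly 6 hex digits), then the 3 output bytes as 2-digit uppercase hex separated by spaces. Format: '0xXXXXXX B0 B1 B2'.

Answer: 0xA29555 A2 95 55

Derivation:
Sextets: o=40, p=41, V=21, V=21
24-bit: (40<<18) | (41<<12) | (21<<6) | 21
      = 0xA00000 | 0x029000 | 0x000540 | 0x000015
      = 0xA29555
Bytes: (v>>16)&0xFF=A2, (v>>8)&0xFF=95, v&0xFF=55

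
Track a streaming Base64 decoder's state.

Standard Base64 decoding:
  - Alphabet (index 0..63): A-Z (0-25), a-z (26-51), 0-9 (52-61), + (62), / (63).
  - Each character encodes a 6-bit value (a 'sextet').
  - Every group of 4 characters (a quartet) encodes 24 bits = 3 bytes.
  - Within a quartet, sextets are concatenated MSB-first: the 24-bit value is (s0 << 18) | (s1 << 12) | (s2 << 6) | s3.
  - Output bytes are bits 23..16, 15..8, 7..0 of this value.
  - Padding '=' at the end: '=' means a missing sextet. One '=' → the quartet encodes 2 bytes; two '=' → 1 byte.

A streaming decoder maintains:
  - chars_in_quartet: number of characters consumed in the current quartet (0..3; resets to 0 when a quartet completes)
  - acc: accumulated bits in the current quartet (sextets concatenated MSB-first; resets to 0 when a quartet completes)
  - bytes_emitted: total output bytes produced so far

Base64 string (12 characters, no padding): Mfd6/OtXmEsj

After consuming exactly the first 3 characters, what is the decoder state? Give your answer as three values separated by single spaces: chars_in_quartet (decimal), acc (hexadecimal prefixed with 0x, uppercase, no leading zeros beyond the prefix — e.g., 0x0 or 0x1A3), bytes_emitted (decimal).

Answer: 3 0xC7DD 0

Derivation:
After char 0 ('M'=12): chars_in_quartet=1 acc=0xC bytes_emitted=0
After char 1 ('f'=31): chars_in_quartet=2 acc=0x31F bytes_emitted=0
After char 2 ('d'=29): chars_in_quartet=3 acc=0xC7DD bytes_emitted=0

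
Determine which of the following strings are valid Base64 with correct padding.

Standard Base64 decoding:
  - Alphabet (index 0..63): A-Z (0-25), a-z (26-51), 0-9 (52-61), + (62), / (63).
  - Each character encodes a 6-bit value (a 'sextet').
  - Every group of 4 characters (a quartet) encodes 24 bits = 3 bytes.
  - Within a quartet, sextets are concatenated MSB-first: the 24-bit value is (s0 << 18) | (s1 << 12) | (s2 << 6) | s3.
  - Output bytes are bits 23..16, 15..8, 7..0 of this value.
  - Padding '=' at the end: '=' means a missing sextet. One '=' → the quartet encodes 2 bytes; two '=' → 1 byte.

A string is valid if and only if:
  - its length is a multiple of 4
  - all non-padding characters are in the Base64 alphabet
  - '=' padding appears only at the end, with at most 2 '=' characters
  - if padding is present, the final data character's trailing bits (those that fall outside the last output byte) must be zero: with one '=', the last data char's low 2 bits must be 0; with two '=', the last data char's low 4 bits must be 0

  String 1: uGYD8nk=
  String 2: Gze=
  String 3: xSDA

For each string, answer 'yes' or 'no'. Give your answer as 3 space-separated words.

String 1: 'uGYD8nk=' → valid
String 2: 'Gze=' → invalid (bad trailing bits)
String 3: 'xSDA' → valid

Answer: yes no yes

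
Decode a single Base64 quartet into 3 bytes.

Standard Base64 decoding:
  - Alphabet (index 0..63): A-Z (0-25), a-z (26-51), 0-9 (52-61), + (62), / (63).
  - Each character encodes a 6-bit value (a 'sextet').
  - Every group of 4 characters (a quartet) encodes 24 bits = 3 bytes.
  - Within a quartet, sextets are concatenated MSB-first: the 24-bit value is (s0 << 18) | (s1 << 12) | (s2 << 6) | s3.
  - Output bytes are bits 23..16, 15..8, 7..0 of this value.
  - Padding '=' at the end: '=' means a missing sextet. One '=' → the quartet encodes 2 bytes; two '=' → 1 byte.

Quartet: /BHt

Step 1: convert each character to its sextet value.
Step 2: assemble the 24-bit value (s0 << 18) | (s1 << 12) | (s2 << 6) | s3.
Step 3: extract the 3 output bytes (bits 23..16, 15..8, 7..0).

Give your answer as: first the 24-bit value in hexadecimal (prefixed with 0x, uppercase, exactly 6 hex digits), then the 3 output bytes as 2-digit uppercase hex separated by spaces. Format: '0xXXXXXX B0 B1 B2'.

Answer: 0xFC11ED FC 11 ED

Derivation:
Sextets: /=63, B=1, H=7, t=45
24-bit: (63<<18) | (1<<12) | (7<<6) | 45
      = 0xFC0000 | 0x001000 | 0x0001C0 | 0x00002D
      = 0xFC11ED
Bytes: (v>>16)&0xFF=FC, (v>>8)&0xFF=11, v&0xFF=ED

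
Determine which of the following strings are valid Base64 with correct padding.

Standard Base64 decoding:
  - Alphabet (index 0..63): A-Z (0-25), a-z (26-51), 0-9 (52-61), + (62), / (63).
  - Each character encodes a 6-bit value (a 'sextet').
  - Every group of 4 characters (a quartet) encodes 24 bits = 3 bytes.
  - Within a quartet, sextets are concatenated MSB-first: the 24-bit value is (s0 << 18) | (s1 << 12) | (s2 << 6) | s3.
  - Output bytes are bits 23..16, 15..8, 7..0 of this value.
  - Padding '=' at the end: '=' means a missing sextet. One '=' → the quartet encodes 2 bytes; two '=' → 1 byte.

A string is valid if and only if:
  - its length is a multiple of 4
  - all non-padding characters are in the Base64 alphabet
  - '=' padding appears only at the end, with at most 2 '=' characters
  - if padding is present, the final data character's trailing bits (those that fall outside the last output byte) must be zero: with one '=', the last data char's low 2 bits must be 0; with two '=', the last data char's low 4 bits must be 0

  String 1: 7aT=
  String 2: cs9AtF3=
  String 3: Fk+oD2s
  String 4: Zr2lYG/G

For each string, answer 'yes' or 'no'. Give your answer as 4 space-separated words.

Answer: no no no yes

Derivation:
String 1: '7aT=' → invalid (bad trailing bits)
String 2: 'cs9AtF3=' → invalid (bad trailing bits)
String 3: 'Fk+oD2s' → invalid (len=7 not mult of 4)
String 4: 'Zr2lYG/G' → valid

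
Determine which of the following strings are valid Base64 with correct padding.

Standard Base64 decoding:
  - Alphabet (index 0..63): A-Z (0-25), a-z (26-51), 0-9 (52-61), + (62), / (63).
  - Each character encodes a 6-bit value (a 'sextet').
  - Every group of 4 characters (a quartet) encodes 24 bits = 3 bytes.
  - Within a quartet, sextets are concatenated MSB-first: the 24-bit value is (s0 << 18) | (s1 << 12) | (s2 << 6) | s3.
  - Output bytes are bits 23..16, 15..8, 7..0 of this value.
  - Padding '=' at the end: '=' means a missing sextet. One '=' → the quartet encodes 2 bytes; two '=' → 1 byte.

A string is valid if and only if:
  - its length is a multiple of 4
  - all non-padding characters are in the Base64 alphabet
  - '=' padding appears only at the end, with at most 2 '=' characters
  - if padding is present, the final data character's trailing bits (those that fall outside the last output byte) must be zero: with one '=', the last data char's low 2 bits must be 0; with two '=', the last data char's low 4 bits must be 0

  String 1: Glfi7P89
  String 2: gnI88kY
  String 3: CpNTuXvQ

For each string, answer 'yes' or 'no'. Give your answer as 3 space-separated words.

String 1: 'Glfi7P89' → valid
String 2: 'gnI88kY' → invalid (len=7 not mult of 4)
String 3: 'CpNTuXvQ' → valid

Answer: yes no yes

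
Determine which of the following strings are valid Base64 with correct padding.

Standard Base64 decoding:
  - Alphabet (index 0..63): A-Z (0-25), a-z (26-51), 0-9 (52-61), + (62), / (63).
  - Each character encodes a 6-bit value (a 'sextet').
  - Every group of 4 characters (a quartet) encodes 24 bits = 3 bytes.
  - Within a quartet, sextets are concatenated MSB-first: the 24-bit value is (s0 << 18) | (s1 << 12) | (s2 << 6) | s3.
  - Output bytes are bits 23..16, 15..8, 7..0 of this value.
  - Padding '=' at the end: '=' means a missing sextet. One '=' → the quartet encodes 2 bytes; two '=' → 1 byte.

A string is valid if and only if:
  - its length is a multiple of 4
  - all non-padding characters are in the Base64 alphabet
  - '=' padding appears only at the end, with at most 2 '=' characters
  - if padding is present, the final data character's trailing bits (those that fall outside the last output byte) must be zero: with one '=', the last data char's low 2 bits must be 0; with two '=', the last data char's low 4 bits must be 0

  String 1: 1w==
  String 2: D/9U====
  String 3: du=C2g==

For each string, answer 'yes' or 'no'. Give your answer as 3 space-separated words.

Answer: yes no no

Derivation:
String 1: '1w==' → valid
String 2: 'D/9U====' → invalid (4 pad chars (max 2))
String 3: 'du=C2g==' → invalid (bad char(s): ['=']; '=' in middle)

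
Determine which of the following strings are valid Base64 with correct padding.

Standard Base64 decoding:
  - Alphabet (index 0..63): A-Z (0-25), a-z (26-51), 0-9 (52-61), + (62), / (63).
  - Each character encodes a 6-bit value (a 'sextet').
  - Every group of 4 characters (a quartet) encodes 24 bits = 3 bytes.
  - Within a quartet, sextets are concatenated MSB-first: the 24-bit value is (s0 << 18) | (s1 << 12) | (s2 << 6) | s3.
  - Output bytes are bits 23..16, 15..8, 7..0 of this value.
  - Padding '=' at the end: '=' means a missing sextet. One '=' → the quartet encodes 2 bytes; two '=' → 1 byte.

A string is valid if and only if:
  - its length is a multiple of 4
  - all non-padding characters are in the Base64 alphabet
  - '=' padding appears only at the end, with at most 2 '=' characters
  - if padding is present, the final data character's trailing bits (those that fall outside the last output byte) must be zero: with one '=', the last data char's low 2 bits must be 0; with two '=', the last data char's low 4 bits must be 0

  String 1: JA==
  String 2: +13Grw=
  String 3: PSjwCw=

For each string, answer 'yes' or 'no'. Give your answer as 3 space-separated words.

Answer: yes no no

Derivation:
String 1: 'JA==' → valid
String 2: '+13Grw=' → invalid (len=7 not mult of 4)
String 3: 'PSjwCw=' → invalid (len=7 not mult of 4)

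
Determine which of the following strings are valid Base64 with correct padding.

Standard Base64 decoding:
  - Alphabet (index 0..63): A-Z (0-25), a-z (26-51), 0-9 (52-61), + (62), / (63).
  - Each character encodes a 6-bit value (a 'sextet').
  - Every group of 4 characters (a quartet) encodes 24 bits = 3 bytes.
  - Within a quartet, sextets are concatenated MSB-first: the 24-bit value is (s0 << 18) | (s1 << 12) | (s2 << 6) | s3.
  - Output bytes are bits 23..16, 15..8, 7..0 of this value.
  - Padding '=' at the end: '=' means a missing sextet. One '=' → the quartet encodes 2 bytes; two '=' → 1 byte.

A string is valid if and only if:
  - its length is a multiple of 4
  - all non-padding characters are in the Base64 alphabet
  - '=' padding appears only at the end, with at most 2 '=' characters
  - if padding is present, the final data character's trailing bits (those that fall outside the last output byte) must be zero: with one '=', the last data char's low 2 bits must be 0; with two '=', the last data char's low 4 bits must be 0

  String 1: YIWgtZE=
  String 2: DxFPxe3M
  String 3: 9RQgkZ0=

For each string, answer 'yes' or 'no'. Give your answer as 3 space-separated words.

Answer: yes yes yes

Derivation:
String 1: 'YIWgtZE=' → valid
String 2: 'DxFPxe3M' → valid
String 3: '9RQgkZ0=' → valid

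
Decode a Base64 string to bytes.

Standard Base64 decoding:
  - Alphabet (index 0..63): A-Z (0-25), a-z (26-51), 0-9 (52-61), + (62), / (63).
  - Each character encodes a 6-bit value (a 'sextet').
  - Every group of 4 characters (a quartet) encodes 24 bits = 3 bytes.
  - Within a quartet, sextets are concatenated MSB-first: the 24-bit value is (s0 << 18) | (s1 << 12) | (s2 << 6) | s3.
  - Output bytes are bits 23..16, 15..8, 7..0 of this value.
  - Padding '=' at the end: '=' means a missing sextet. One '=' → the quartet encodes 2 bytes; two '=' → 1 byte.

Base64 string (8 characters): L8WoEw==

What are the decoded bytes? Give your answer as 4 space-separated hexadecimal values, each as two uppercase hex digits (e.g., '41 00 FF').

Answer: 2F C5 A8 13

Derivation:
After char 0 ('L'=11): chars_in_quartet=1 acc=0xB bytes_emitted=0
After char 1 ('8'=60): chars_in_quartet=2 acc=0x2FC bytes_emitted=0
After char 2 ('W'=22): chars_in_quartet=3 acc=0xBF16 bytes_emitted=0
After char 3 ('o'=40): chars_in_quartet=4 acc=0x2FC5A8 -> emit 2F C5 A8, reset; bytes_emitted=3
After char 4 ('E'=4): chars_in_quartet=1 acc=0x4 bytes_emitted=3
After char 5 ('w'=48): chars_in_quartet=2 acc=0x130 bytes_emitted=3
Padding '==': partial quartet acc=0x130 -> emit 13; bytes_emitted=4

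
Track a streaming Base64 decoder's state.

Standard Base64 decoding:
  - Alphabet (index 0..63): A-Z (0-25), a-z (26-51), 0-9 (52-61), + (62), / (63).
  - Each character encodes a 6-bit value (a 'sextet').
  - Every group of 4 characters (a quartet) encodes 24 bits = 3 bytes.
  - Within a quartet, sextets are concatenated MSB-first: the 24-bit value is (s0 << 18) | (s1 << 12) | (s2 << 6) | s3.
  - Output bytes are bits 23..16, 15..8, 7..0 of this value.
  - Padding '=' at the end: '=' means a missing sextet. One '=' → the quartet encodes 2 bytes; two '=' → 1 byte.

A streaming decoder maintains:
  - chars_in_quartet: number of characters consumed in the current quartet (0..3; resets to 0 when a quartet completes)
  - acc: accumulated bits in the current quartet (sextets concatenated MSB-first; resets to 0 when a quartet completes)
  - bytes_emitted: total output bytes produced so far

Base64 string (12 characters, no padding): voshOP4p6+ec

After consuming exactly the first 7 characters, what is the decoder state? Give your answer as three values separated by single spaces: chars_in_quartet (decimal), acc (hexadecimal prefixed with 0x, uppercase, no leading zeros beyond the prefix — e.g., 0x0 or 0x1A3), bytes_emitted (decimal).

After char 0 ('v'=47): chars_in_quartet=1 acc=0x2F bytes_emitted=0
After char 1 ('o'=40): chars_in_quartet=2 acc=0xBE8 bytes_emitted=0
After char 2 ('s'=44): chars_in_quartet=3 acc=0x2FA2C bytes_emitted=0
After char 3 ('h'=33): chars_in_quartet=4 acc=0xBE8B21 -> emit BE 8B 21, reset; bytes_emitted=3
After char 4 ('O'=14): chars_in_quartet=1 acc=0xE bytes_emitted=3
After char 5 ('P'=15): chars_in_quartet=2 acc=0x38F bytes_emitted=3
After char 6 ('4'=56): chars_in_quartet=3 acc=0xE3F8 bytes_emitted=3

Answer: 3 0xE3F8 3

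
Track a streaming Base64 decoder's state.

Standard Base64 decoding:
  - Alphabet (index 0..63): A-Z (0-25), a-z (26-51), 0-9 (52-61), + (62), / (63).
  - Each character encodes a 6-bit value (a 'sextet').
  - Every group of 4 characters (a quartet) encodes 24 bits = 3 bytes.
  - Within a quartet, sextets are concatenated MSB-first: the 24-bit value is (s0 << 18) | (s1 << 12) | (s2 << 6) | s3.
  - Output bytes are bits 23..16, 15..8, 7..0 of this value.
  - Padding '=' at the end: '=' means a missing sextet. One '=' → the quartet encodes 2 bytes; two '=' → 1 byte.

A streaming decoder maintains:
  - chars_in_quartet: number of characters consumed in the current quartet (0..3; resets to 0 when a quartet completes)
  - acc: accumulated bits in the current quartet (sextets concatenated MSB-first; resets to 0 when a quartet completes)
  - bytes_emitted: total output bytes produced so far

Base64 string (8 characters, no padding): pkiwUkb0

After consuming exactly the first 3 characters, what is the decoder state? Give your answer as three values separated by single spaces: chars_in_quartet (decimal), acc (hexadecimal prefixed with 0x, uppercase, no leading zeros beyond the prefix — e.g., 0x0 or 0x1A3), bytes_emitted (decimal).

After char 0 ('p'=41): chars_in_quartet=1 acc=0x29 bytes_emitted=0
After char 1 ('k'=36): chars_in_quartet=2 acc=0xA64 bytes_emitted=0
After char 2 ('i'=34): chars_in_quartet=3 acc=0x29922 bytes_emitted=0

Answer: 3 0x29922 0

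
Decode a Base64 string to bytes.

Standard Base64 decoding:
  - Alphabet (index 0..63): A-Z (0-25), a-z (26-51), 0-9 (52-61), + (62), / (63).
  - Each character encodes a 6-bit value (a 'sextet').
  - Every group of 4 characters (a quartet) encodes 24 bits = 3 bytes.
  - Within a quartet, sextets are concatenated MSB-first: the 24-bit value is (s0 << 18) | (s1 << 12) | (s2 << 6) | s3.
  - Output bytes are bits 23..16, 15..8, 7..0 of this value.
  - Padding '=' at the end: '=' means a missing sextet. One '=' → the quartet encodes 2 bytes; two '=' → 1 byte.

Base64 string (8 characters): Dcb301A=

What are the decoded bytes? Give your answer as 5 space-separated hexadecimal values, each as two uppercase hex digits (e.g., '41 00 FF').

Answer: 0D C6 F7 D3 50

Derivation:
After char 0 ('D'=3): chars_in_quartet=1 acc=0x3 bytes_emitted=0
After char 1 ('c'=28): chars_in_quartet=2 acc=0xDC bytes_emitted=0
After char 2 ('b'=27): chars_in_quartet=3 acc=0x371B bytes_emitted=0
After char 3 ('3'=55): chars_in_quartet=4 acc=0xDC6F7 -> emit 0D C6 F7, reset; bytes_emitted=3
After char 4 ('0'=52): chars_in_quartet=1 acc=0x34 bytes_emitted=3
After char 5 ('1'=53): chars_in_quartet=2 acc=0xD35 bytes_emitted=3
After char 6 ('A'=0): chars_in_quartet=3 acc=0x34D40 bytes_emitted=3
Padding '=': partial quartet acc=0x34D40 -> emit D3 50; bytes_emitted=5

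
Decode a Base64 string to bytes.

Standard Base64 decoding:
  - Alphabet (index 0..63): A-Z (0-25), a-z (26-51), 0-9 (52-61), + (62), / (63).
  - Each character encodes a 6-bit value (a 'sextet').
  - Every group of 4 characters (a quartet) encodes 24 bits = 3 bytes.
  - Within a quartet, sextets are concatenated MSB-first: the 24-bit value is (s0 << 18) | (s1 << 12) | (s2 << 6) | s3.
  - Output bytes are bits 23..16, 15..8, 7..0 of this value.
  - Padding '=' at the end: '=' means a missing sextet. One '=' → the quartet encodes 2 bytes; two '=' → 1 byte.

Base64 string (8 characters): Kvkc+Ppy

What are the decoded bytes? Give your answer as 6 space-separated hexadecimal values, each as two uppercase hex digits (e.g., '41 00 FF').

After char 0 ('K'=10): chars_in_quartet=1 acc=0xA bytes_emitted=0
After char 1 ('v'=47): chars_in_quartet=2 acc=0x2AF bytes_emitted=0
After char 2 ('k'=36): chars_in_quartet=3 acc=0xABE4 bytes_emitted=0
After char 3 ('c'=28): chars_in_quartet=4 acc=0x2AF91C -> emit 2A F9 1C, reset; bytes_emitted=3
After char 4 ('+'=62): chars_in_quartet=1 acc=0x3E bytes_emitted=3
After char 5 ('P'=15): chars_in_quartet=2 acc=0xF8F bytes_emitted=3
After char 6 ('p'=41): chars_in_quartet=3 acc=0x3E3E9 bytes_emitted=3
After char 7 ('y'=50): chars_in_quartet=4 acc=0xF8FA72 -> emit F8 FA 72, reset; bytes_emitted=6

Answer: 2A F9 1C F8 FA 72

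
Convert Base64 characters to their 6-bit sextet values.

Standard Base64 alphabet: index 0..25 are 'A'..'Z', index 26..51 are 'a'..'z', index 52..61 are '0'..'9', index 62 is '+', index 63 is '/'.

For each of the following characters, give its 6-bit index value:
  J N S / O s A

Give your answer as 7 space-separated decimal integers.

'J': A..Z range, ord('J') − ord('A') = 9
'N': A..Z range, ord('N') − ord('A') = 13
'S': A..Z range, ord('S') − ord('A') = 18
'/': index 63
'O': A..Z range, ord('O') − ord('A') = 14
's': a..z range, 26 + ord('s') − ord('a') = 44
'A': A..Z range, ord('A') − ord('A') = 0

Answer: 9 13 18 63 14 44 0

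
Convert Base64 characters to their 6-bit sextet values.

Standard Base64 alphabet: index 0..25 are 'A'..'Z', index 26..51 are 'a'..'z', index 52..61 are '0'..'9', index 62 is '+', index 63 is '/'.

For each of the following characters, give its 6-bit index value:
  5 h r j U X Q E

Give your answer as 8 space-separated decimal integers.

'5': 0..9 range, 52 + ord('5') − ord('0') = 57
'h': a..z range, 26 + ord('h') − ord('a') = 33
'r': a..z range, 26 + ord('r') − ord('a') = 43
'j': a..z range, 26 + ord('j') − ord('a') = 35
'U': A..Z range, ord('U') − ord('A') = 20
'X': A..Z range, ord('X') − ord('A') = 23
'Q': A..Z range, ord('Q') − ord('A') = 16
'E': A..Z range, ord('E') − ord('A') = 4

Answer: 57 33 43 35 20 23 16 4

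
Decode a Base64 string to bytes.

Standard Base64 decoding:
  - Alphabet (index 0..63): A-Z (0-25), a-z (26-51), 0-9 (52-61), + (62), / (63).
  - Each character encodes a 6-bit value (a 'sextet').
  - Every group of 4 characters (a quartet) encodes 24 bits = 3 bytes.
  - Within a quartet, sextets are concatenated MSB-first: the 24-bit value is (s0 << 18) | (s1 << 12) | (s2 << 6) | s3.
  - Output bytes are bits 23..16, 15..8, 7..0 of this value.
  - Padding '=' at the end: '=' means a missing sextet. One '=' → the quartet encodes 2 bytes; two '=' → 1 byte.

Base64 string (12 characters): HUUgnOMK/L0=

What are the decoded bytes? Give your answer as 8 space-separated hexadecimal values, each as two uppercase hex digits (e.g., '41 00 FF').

After char 0 ('H'=7): chars_in_quartet=1 acc=0x7 bytes_emitted=0
After char 1 ('U'=20): chars_in_quartet=2 acc=0x1D4 bytes_emitted=0
After char 2 ('U'=20): chars_in_quartet=3 acc=0x7514 bytes_emitted=0
After char 3 ('g'=32): chars_in_quartet=4 acc=0x1D4520 -> emit 1D 45 20, reset; bytes_emitted=3
After char 4 ('n'=39): chars_in_quartet=1 acc=0x27 bytes_emitted=3
After char 5 ('O'=14): chars_in_quartet=2 acc=0x9CE bytes_emitted=3
After char 6 ('M'=12): chars_in_quartet=3 acc=0x2738C bytes_emitted=3
After char 7 ('K'=10): chars_in_quartet=4 acc=0x9CE30A -> emit 9C E3 0A, reset; bytes_emitted=6
After char 8 ('/'=63): chars_in_quartet=1 acc=0x3F bytes_emitted=6
After char 9 ('L'=11): chars_in_quartet=2 acc=0xFCB bytes_emitted=6
After char 10 ('0'=52): chars_in_quartet=3 acc=0x3F2F4 bytes_emitted=6
Padding '=': partial quartet acc=0x3F2F4 -> emit FC BD; bytes_emitted=8

Answer: 1D 45 20 9C E3 0A FC BD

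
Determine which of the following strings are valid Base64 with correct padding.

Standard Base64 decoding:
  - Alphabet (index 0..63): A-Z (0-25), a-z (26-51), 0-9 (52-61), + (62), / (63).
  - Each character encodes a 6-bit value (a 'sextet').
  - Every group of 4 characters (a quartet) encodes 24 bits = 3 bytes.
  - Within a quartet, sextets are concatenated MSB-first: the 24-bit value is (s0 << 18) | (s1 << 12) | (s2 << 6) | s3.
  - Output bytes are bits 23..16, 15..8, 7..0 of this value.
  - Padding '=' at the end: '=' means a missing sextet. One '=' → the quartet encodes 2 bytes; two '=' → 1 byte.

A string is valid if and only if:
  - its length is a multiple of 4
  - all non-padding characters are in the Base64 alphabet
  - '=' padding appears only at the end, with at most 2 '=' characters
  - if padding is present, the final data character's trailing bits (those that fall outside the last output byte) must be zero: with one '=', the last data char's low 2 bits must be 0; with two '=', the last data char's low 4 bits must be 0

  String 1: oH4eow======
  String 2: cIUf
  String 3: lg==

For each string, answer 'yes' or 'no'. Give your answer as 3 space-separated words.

Answer: no yes yes

Derivation:
String 1: 'oH4eow======' → invalid (6 pad chars (max 2))
String 2: 'cIUf' → valid
String 3: 'lg==' → valid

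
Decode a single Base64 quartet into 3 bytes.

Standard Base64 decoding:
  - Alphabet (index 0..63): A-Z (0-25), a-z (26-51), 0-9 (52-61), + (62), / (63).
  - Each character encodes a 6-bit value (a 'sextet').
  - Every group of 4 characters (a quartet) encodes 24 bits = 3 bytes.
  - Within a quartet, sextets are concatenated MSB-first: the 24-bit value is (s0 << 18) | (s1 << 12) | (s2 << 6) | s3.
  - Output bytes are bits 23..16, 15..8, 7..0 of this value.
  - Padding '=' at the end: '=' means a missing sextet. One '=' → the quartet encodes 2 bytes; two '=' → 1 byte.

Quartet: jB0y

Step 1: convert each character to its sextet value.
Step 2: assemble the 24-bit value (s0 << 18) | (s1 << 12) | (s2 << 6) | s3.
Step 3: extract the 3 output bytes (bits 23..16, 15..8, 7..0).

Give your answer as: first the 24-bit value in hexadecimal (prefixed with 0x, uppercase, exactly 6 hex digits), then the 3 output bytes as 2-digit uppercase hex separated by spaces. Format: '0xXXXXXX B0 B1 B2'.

Answer: 0x8C1D32 8C 1D 32

Derivation:
Sextets: j=35, B=1, 0=52, y=50
24-bit: (35<<18) | (1<<12) | (52<<6) | 50
      = 0x8C0000 | 0x001000 | 0x000D00 | 0x000032
      = 0x8C1D32
Bytes: (v>>16)&0xFF=8C, (v>>8)&0xFF=1D, v&0xFF=32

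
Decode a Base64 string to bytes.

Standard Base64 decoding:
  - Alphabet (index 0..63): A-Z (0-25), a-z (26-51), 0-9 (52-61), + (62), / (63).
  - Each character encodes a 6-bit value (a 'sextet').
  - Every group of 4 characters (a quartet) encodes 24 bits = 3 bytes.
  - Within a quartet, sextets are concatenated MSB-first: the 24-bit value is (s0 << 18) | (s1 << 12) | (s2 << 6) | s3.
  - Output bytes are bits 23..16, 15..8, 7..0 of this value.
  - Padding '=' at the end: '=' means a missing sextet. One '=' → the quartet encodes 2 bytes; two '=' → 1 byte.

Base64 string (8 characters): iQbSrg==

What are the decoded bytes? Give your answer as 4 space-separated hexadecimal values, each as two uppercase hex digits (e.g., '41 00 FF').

Answer: 89 06 D2 AE

Derivation:
After char 0 ('i'=34): chars_in_quartet=1 acc=0x22 bytes_emitted=0
After char 1 ('Q'=16): chars_in_quartet=2 acc=0x890 bytes_emitted=0
After char 2 ('b'=27): chars_in_quartet=3 acc=0x2241B bytes_emitted=0
After char 3 ('S'=18): chars_in_quartet=4 acc=0x8906D2 -> emit 89 06 D2, reset; bytes_emitted=3
After char 4 ('r'=43): chars_in_quartet=1 acc=0x2B bytes_emitted=3
After char 5 ('g'=32): chars_in_quartet=2 acc=0xAE0 bytes_emitted=3
Padding '==': partial quartet acc=0xAE0 -> emit AE; bytes_emitted=4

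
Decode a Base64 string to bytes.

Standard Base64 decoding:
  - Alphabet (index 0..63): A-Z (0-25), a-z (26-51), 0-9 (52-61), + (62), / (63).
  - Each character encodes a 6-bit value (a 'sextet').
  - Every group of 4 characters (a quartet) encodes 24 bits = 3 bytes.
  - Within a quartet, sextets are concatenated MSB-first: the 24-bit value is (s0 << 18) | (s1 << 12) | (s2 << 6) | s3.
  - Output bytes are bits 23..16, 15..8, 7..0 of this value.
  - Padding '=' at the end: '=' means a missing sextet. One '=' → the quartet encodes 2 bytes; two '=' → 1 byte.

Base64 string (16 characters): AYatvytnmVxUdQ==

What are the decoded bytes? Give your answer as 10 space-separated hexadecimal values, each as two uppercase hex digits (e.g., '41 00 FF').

After char 0 ('A'=0): chars_in_quartet=1 acc=0x0 bytes_emitted=0
After char 1 ('Y'=24): chars_in_quartet=2 acc=0x18 bytes_emitted=0
After char 2 ('a'=26): chars_in_quartet=3 acc=0x61A bytes_emitted=0
After char 3 ('t'=45): chars_in_quartet=4 acc=0x186AD -> emit 01 86 AD, reset; bytes_emitted=3
After char 4 ('v'=47): chars_in_quartet=1 acc=0x2F bytes_emitted=3
After char 5 ('y'=50): chars_in_quartet=2 acc=0xBF2 bytes_emitted=3
After char 6 ('t'=45): chars_in_quartet=3 acc=0x2FCAD bytes_emitted=3
After char 7 ('n'=39): chars_in_quartet=4 acc=0xBF2B67 -> emit BF 2B 67, reset; bytes_emitted=6
After char 8 ('m'=38): chars_in_quartet=1 acc=0x26 bytes_emitted=6
After char 9 ('V'=21): chars_in_quartet=2 acc=0x995 bytes_emitted=6
After char 10 ('x'=49): chars_in_quartet=3 acc=0x26571 bytes_emitted=6
After char 11 ('U'=20): chars_in_quartet=4 acc=0x995C54 -> emit 99 5C 54, reset; bytes_emitted=9
After char 12 ('d'=29): chars_in_quartet=1 acc=0x1D bytes_emitted=9
After char 13 ('Q'=16): chars_in_quartet=2 acc=0x750 bytes_emitted=9
Padding '==': partial quartet acc=0x750 -> emit 75; bytes_emitted=10

Answer: 01 86 AD BF 2B 67 99 5C 54 75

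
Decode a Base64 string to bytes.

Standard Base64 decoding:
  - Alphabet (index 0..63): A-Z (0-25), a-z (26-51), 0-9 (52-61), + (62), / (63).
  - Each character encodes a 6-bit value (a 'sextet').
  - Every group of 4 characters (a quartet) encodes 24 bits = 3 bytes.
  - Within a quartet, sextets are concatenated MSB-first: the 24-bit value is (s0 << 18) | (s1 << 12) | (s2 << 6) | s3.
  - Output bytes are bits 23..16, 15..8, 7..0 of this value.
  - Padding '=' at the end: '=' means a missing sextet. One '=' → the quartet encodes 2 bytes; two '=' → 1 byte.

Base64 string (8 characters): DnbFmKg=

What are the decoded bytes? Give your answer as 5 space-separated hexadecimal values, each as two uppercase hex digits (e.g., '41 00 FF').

Answer: 0E 76 C5 98 A8

Derivation:
After char 0 ('D'=3): chars_in_quartet=1 acc=0x3 bytes_emitted=0
After char 1 ('n'=39): chars_in_quartet=2 acc=0xE7 bytes_emitted=0
After char 2 ('b'=27): chars_in_quartet=3 acc=0x39DB bytes_emitted=0
After char 3 ('F'=5): chars_in_quartet=4 acc=0xE76C5 -> emit 0E 76 C5, reset; bytes_emitted=3
After char 4 ('m'=38): chars_in_quartet=1 acc=0x26 bytes_emitted=3
After char 5 ('K'=10): chars_in_quartet=2 acc=0x98A bytes_emitted=3
After char 6 ('g'=32): chars_in_quartet=3 acc=0x262A0 bytes_emitted=3
Padding '=': partial quartet acc=0x262A0 -> emit 98 A8; bytes_emitted=5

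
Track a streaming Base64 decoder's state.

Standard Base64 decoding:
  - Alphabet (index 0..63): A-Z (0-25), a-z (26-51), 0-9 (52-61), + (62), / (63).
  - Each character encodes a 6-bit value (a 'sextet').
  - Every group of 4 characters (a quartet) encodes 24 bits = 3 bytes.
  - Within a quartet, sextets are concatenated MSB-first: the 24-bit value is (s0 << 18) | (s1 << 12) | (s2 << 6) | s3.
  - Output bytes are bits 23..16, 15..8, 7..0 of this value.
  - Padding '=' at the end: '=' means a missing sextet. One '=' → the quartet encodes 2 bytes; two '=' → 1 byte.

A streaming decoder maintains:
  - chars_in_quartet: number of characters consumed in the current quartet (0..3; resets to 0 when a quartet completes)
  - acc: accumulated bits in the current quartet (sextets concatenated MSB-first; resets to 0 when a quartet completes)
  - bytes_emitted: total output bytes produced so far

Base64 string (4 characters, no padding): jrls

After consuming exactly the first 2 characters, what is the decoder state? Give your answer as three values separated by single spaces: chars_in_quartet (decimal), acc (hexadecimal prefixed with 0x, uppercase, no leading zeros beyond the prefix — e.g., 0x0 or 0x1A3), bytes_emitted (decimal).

Answer: 2 0x8EB 0

Derivation:
After char 0 ('j'=35): chars_in_quartet=1 acc=0x23 bytes_emitted=0
After char 1 ('r'=43): chars_in_quartet=2 acc=0x8EB bytes_emitted=0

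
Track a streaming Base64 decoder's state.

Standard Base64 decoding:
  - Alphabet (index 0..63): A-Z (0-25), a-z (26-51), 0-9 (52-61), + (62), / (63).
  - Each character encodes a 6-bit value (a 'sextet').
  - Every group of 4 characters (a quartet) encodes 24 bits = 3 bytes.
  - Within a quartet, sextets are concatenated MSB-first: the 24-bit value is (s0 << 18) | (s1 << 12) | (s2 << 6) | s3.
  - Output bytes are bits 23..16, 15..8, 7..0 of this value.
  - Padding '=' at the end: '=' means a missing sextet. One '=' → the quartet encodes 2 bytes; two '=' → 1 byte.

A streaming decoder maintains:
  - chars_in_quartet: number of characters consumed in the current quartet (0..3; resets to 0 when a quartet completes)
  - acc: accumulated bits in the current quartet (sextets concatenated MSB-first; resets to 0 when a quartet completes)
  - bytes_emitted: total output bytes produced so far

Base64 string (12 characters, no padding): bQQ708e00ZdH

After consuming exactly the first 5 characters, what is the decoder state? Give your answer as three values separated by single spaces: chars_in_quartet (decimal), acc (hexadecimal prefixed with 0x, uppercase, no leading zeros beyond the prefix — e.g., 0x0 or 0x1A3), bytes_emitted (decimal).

After char 0 ('b'=27): chars_in_quartet=1 acc=0x1B bytes_emitted=0
After char 1 ('Q'=16): chars_in_quartet=2 acc=0x6D0 bytes_emitted=0
After char 2 ('Q'=16): chars_in_quartet=3 acc=0x1B410 bytes_emitted=0
After char 3 ('7'=59): chars_in_quartet=4 acc=0x6D043B -> emit 6D 04 3B, reset; bytes_emitted=3
After char 4 ('0'=52): chars_in_quartet=1 acc=0x34 bytes_emitted=3

Answer: 1 0x34 3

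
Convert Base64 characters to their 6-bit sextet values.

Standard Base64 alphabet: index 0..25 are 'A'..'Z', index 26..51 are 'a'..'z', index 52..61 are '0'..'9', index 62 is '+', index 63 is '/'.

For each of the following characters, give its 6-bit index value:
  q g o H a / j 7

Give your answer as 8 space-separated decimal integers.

Answer: 42 32 40 7 26 63 35 59

Derivation:
'q': a..z range, 26 + ord('q') − ord('a') = 42
'g': a..z range, 26 + ord('g') − ord('a') = 32
'o': a..z range, 26 + ord('o') − ord('a') = 40
'H': A..Z range, ord('H') − ord('A') = 7
'a': a..z range, 26 + ord('a') − ord('a') = 26
'/': index 63
'j': a..z range, 26 + ord('j') − ord('a') = 35
'7': 0..9 range, 52 + ord('7') − ord('0') = 59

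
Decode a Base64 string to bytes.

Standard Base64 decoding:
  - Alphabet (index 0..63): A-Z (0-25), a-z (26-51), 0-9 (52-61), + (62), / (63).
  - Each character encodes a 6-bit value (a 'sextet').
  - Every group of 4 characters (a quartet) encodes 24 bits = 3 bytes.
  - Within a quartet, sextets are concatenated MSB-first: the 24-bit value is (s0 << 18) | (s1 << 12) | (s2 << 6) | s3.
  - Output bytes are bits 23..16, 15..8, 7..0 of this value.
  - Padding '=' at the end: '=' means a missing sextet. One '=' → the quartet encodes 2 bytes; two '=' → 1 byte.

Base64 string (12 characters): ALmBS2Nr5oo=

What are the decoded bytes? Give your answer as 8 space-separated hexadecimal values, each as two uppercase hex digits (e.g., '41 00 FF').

Answer: 00 B9 81 4B 63 6B E6 8A

Derivation:
After char 0 ('A'=0): chars_in_quartet=1 acc=0x0 bytes_emitted=0
After char 1 ('L'=11): chars_in_quartet=2 acc=0xB bytes_emitted=0
After char 2 ('m'=38): chars_in_quartet=3 acc=0x2E6 bytes_emitted=0
After char 3 ('B'=1): chars_in_quartet=4 acc=0xB981 -> emit 00 B9 81, reset; bytes_emitted=3
After char 4 ('S'=18): chars_in_quartet=1 acc=0x12 bytes_emitted=3
After char 5 ('2'=54): chars_in_quartet=2 acc=0x4B6 bytes_emitted=3
After char 6 ('N'=13): chars_in_quartet=3 acc=0x12D8D bytes_emitted=3
After char 7 ('r'=43): chars_in_quartet=4 acc=0x4B636B -> emit 4B 63 6B, reset; bytes_emitted=6
After char 8 ('5'=57): chars_in_quartet=1 acc=0x39 bytes_emitted=6
After char 9 ('o'=40): chars_in_quartet=2 acc=0xE68 bytes_emitted=6
After char 10 ('o'=40): chars_in_quartet=3 acc=0x39A28 bytes_emitted=6
Padding '=': partial quartet acc=0x39A28 -> emit E6 8A; bytes_emitted=8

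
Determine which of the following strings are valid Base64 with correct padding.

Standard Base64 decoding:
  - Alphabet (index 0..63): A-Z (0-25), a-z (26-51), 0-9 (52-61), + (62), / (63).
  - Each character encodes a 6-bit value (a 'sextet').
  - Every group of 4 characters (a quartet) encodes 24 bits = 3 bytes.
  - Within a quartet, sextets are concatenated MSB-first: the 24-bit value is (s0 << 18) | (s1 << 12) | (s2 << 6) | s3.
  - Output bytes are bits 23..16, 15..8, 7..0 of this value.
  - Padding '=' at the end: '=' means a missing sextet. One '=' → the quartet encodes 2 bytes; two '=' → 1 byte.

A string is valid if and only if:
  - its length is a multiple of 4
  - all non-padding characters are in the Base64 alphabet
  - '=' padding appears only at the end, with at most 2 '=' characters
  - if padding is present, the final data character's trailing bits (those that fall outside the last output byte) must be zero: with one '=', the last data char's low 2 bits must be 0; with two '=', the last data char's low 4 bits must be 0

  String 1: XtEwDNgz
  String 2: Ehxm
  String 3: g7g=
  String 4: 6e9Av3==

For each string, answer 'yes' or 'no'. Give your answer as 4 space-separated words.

Answer: yes yes yes no

Derivation:
String 1: 'XtEwDNgz' → valid
String 2: 'Ehxm' → valid
String 3: 'g7g=' → valid
String 4: '6e9Av3==' → invalid (bad trailing bits)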